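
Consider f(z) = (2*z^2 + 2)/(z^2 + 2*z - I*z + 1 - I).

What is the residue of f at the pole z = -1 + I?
-4 - 2*I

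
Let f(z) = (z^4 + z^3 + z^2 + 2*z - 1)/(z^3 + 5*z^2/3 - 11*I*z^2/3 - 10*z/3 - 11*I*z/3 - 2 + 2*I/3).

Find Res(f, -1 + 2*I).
Write f(z) = P(z)/Q(z) with P(z) = z^4 + z^3 + z^2 + 2*z - 1 and Q(z) = z^3 + 5*z^2/3 - 11*I*z^2/3 - 10*z/3 - 11*I*z/3 - 2 + 2*I/3.
The denominator factors as Q(z) = (z + 1 - 2*I)*(z + 2/3 - 2*I/3)*(z - I), so z = -1 + 2*I is a simple zero of Q and P is analytic there; z = -1 + 2*I is therefore a simple pole and
  Res(f, z₀) = P(z₀)/Q'(z₀).

Q'(z) = 3*z^2 + 10*z/3 - 22*I*z/3 - 10/3 - 11*I/3, so Q'(-1 + 2*I) = -1 - 5*I/3.
P(-1 + 2*I) = -2 + 22*I.

Res(f, -1 + 2*I) = (-2 + 22*I)/(-1 - 5*I/3) = -156/17 - 114*I/17

Final answer: -156/17 - 114*I/17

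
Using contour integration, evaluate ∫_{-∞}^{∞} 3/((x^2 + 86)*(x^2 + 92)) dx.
Let f(z) = 3/((z^2 + 86)*(z^2 + 92)). The denominator has no real zeros and deg Q - deg P = 4 ≥ 2, so the integral of f over the upper semicircle |z| = R tends to 0 as R → ∞. Closing the contour in the upper half-plane,
  ∫_{-∞}^{∞} f(x) dx = 2πi · Σ Res(f, z_k)  over the poles with Im z_k > 0.

Zeros of the denominator: z^2 + 86 = 0 gives z = ±sqrt(86)*I; z^2 + 92 = 0 gives z = ±2*sqrt(23)*I.
Upper half-plane: z = 2*sqrt(23)*I, z = sqrt(86)*I (simple).

Each pole is a simple zero of Q(z) = z^4 + 178*z^2 + 7912, so Res(f, z₀) = P(z₀)/Q'(z₀) with P(z) = 3, Q'(z) = 4*z^3 + 356*z:
  Res(f, 2*sqrt(23)*I) = (3)/(-24*sqrt(23)*I) = sqrt(23)*I/184
  Res(f, sqrt(86)*I) = (3)/(12*sqrt(86)*I) = -sqrt(86)*I/344

Sum of residues: I*(-sqrt(86)/344 + sqrt(23)/184)
∫_{-∞}^{∞} f(x) dx = 2πi · (I*(-sqrt(86)/344 + sqrt(23)/184)) = pi*(-43*sqrt(23) + 23*sqrt(86))/3956

Final answer: pi*(-43*sqrt(23) + 23*sqrt(86))/3956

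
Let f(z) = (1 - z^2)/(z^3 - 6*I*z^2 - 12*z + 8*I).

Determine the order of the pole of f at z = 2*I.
3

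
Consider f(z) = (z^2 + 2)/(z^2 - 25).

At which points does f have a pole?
The singularities of f are the zeros of the denominator. Factoring,
  z^2 - 25 = (z + 5)*(z - 5)
so the candidates are z = -5, z = 5.

Check the numerator P(z) = z^2 + 2 at each one:
  P(-5) = 27 ≠ 0, so z = -5 is a (simple) pole.
  P(5) = 27 ≠ 0, so z = 5 is a (simple) pole.

Poles of f: {-5, 5}

Final answer: {-5, 5}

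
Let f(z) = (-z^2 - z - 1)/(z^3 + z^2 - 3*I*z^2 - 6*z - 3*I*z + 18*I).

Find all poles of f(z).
The singularities of f are the zeros of the denominator. Factoring,
  z^3 + z^2 - 3*I*z^2 - 6*z - 3*I*z + 18*I = (z - 2)*(z - 3*I)*(z + 3)
so the candidates are z = 2, z = 3*I, z = -3.

Check the numerator P(z) = -z^2 - z - 1 at each one:
  P(2) = -7 ≠ 0, so z = 2 is a (simple) pole.
  P(3*I) = 8 - 3*I ≠ 0, so z = 3*I is a (simple) pole.
  P(-3) = -7 ≠ 0, so z = -3 is a (simple) pole.

Poles of f: {-3, 3*I, 2}

Final answer: {-3, 3*I, 2}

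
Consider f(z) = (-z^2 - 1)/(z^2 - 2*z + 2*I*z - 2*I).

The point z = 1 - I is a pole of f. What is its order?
Factor the denominator:
  z^2 - 2*z + 2*I*z - 2*I = (z - 1 + I)^2

The numerator P(z) = -z^2 - 1 has P(1 - I) = -1 + 2*I ≠ 0, so no factor of (z - 1 + I) cancels.
Near z = 1 - I we can therefore write f(z) = g(z)/(z - 1 + I)^2 with g analytic at 1 - I and g(1 - I) ≠ 0 (g is just the numerator).

Hence z = 1 - I is a pole of order 2.

Final answer: 2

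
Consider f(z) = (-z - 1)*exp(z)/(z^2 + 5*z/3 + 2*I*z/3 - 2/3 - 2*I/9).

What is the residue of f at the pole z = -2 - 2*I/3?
Write f(z) = P(z)/Q(z) with P(z) = (-z - 1)*exp(z) and Q(z) = z^2 + 5*z/3 + 2*I*z/3 - 2/3 - 2*I/9.
The denominator factors as Q(z) = (z + 2 + 2*I/3)*(z - 1/3), so z = -2 - 2*I/3 is a simple zero of Q and P is analytic there; z = -2 - 2*I/3 is therefore a simple pole and
  Res(f, z₀) = P(z₀)/Q'(z₀).

Q'(z) = 2*z + 5/3 + 2*I/3, so Q'(-2 - 2*I/3) = -7/3 - 2*I/3.
P(-2 - 2*I/3) = (1 + 2*I/3)*exp(-2 - 2*I/3).

Res(f, -2 - 2*I/3) = ((1 + 2*I/3)*exp(-2 - 2*I/3))/(-7/3 - 2*I/3) = (-25/53 - 8*I/53)*exp(-2 - 2*I/3)

Final answer: (-25/53 - 8*I/53)*exp(-2 - 2*I/3)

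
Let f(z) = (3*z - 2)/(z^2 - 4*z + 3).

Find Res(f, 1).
Write f(z) = P(z)/Q(z) with P(z) = 3*z - 2 and Q(z) = z^2 - 4*z + 3.
The denominator factors as Q(z) = (z - 1)*(z - 3), so z = 1 is a simple zero of Q and P is analytic there; z = 1 is therefore a simple pole and
  Res(f, z₀) = P(z₀)/Q'(z₀).

Q'(z) = 2*z - 4, so Q'(1) = -2.
P(1) = 1.

Res(f, 1) = (1)/(-2) = -1/2

Final answer: -1/2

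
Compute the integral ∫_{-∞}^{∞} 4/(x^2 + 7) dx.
Let f(z) = 4/(z^2 + 7). The denominator has no real zeros and deg Q - deg P = 2 ≥ 2, so the integral of f over the upper semicircle |z| = R tends to 0 as R → ∞. Closing the contour in the upper half-plane,
  ∫_{-∞}^{∞} f(x) dx = 2πi · Σ Res(f, z_k)  over the poles with Im z_k > 0.

Zeros of the denominator: z^2 + 7 = 0 gives z = ±sqrt(7)*I.
Upper half-plane: z = sqrt(7)*I (simple).

Each pole is a simple zero of Q(z) = z^2 + 7, so Res(f, z₀) = P(z₀)/Q'(z₀) with P(z) = 4, Q'(z) = 2*z:
  Res(f, sqrt(7)*I) = (4)/(2*sqrt(7)*I) = -2*sqrt(7)*I/7

∫_{-∞}^{∞} f(x) dx = 2πi · (-2*sqrt(7)*I/7) = 4*sqrt(7)*pi/7

Final answer: 4*sqrt(7)*pi/7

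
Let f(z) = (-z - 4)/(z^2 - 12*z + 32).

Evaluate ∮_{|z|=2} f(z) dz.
By the residue theorem, ∮_C f(z) dz = 2πi · (sum of the residues of f at the poles inside |z| = 2).

The denominator factors as (z - 4)*(z - 8), so the singularities of f are simple poles at z = 4, z = 8.
  |4|² = 16 > 4 = 2², so this pole is outside the contour.
  |8|² = 64 > 4 = 2², so this pole is outside the contour.

No pole lies inside the contour, so f is analytic on and inside C and the integral is 0 (Cauchy's theorem).

Final answer: 0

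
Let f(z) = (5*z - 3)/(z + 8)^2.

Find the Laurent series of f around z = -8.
-43/(z + 8)^2 + 5/(z + 8)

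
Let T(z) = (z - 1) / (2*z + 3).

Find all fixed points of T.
{-1/2 - I/2, -1/2 + I/2}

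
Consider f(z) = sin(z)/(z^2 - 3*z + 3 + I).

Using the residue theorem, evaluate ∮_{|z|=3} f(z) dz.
pi*(4/5 - 2*I/5)*sin(1 + I) + pi*(-4/5 + 2*I/5)*sin(2 - I)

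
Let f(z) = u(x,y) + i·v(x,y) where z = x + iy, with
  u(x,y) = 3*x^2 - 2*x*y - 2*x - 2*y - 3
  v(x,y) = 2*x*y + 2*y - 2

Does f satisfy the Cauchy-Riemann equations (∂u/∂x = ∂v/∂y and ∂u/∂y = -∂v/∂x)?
∂u/∂x = 6*x - 2*y - 2
∂v/∂y = 2*x + 2
∂u/∂y = -2*x - 2
∂v/∂x = 2*y
∂u/∂x ≠ ∂v/∂y and ∂u/∂y ≠ -∂v/∂x; the Cauchy-Riemann equations are not satisfied, so f is not analytic.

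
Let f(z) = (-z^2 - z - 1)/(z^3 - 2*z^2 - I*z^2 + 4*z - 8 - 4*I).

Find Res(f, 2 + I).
Write f(z) = P(z)/Q(z) with P(z) = -z^2 - z - 1 and Q(z) = z^3 - 2*z^2 - I*z^2 + 4*z - 8 - 4*I.
The denominator factors as Q(z) = (z - 2*I)*(z + 2*I)*(z - 2 - I), so z = 2 + I is a simple zero of Q and P is analytic there; z = 2 + I is therefore a simple pole and
  Res(f, z₀) = P(z₀)/Q'(z₀).

Q'(z) = 3*z^2 - 4*z - 2*I*z + 4, so Q'(2 + I) = 7 + 4*I.
P(2 + I) = -6 - 5*I.

Res(f, 2 + I) = (-6 - 5*I)/(7 + 4*I) = -62/65 - 11*I/65

Final answer: -62/65 - 11*I/65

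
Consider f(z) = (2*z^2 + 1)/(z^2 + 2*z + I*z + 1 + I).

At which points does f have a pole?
The singularities of f are the zeros of the denominator. Factoring,
  z^2 + 2*z + I*z + 1 + I = (z + 1)*(z + 1 + I)
so the candidates are z = -1, z = -1 - I.

Check the numerator P(z) = 2*z^2 + 1 at each one:
  P(-1) = 3 ≠ 0, so z = -1 is a (simple) pole.
  P(-1 - I) = 1 + 4*I ≠ 0, so z = -1 - I is a (simple) pole.

Poles of f: {-1 - I, -1}

Final answer: {-1 - I, -1}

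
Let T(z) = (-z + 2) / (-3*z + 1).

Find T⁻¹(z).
Set w = T(z) = (-z + 2) / (-3*z + 1) and solve for z:
  w*(-3*z + 1) = -z + 2
  w + z*(1 - 3*w) - 2 = 0
  z*(1 - 3*w) = 2 - w
  z = (w - 2)/(3*w - 1)
Renaming the variable, T⁻¹(z) = (z - 2)/(3*z - 1).
(Check: ad - bc = 5 ≠ 0, so T is invertible.)

Final answer: (z - 2)/(3*z - 1)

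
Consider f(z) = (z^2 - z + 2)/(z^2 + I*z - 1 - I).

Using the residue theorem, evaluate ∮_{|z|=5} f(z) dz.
By the residue theorem, ∮_C f(z) dz = 2πi · (sum of the residues of f at the poles inside |z| = 5).

The denominator factors as (z + 1 + I)*(z - 1), so the singularities of f are simple poles at z = -1 - I, z = 1.
  |-1 - I|² = 2 < 25 = 5², so this pole is inside the contour.
  |1|² = 1 < 25 = 5², so this pole is inside the contour.

With P(z) = z^2 - z + 2 and Q(z) = z^2 + I*z - 1 - I, each pole is simple, so Res(f, z₀) = P(z₀)/Q'(z₀) with Q'(z) = 2*z + I.
  Res(f, -1 - I) = P(-1 - I)/Q'(-1 - I) = (3 + 3*I)/(-2 - I) = -9/5 - 3*I/5
  Res(f, 1) = P(1)/Q'(1) = (2)/(2 + I) = 4/5 - 2*I/5

Sum of residues inside C: -1 - I
∮_C f(z) dz = 2πi · (-1 - I) = pi*(2 - 2*I)

Final answer: pi*(2 - 2*I)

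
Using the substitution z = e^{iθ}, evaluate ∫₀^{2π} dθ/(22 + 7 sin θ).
Call the integral J. The integrand is 2π-periodic and we integrate over a full period, so shifting θ does not change the value (θ → θ + π/2 turns sin θ into cos θ). Hence
  J = ∫₀^{2π} dθ/(22 + 7 cos θ).
Put z = e^{iθ}: then cos θ = (z + 1/z)/2, dθ = dz/(iz), and z runs once counterclockwise around |z| = 1:
  J = ∮_{|z|=1} 1/(22 + 7*(z + 1/z)/2) · dz/(iz) = (2/i) ∮_{|z|=1} dz/(7*z^2 + 44*z + 7).
The roots of 7*z^2 + 44*z + 7 are z = (-22 ± sqrt(22^2 - 7^2))/7, with sqrt(435) = sqrt(435); their product is 1, so only z₊ = -22/7 + sqrt(435)/7 lies inside the unit circle (z₋ = -22/7 - sqrt(435)/7 lies outside).
z₊ is a simple zero of q(z) = 7*z^2 + 44*z + 7, so Res(1/q, z₊) = 1/q'(z₊) with q'(z) = 14*z + 44; and q'(z₊) = 7*(z₊ - z₋) = 2*sqrt(435).
Therefore J = (2/i) · 2πi · 1/(2*sqrt(435)) = 2*pi/(sqrt(435)) = 2*sqrt(435)*pi/435

Final answer: 2*sqrt(435)*pi/435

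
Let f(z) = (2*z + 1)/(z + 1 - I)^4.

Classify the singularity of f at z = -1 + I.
Write f(z) = g(z)/(z + 1 - I)^4 with g(z) = 2*z + 1.
g is entire and g(-1 + I) = -1 + 2*I ≠ 0, so no factor of (z + 1 - I) cancels: the Laurent expansion of f about z = -1 + I starts at the power -4, i.e. lim_{z→z₀} (z - z₀)^4 f(z) = -1 + 2*I is finite and nonzero.
So z = -1 + I is a pole of order 4.

Final answer: pole of order 4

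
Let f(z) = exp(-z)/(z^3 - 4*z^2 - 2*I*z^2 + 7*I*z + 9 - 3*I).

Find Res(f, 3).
(3/34 + 5*I/34)*exp(-3)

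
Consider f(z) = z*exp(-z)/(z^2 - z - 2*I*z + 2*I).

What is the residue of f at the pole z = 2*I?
Write f(z) = P(z)/Q(z) with P(z) = z*exp(-z) and Q(z) = z^2 - z - 2*I*z + 2*I.
The denominator factors as Q(z) = (z - 2*I)*(z - 1), so z = 2*I is a simple zero of Q and P is analytic there; z = 2*I is therefore a simple pole and
  Res(f, z₀) = P(z₀)/Q'(z₀).

Q'(z) = 2*z - 1 - 2*I, so Q'(2*I) = -1 + 2*I.
P(2*I) = 2*I*exp(-2*I).

Res(f, 2*I) = (2*I*exp(-2*I))/(-1 + 2*I) = (4/5 - 2*I/5)*exp(-2*I)

Final answer: (4/5 - 2*I/5)*exp(-2*I)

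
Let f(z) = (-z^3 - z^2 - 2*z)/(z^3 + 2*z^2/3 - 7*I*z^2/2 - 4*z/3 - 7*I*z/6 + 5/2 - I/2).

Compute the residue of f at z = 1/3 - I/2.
Write f(z) = P(z)/Q(z) with P(z) = -z^3 - z^2 - 2*z and Q(z) = z^3 + 2*z^2/3 - 7*I*z^2/2 - 4*z/3 - 7*I*z/6 + 5/2 - I/2.
The denominator factors as Q(z) = (z - 1/3 + I/2)*(z + 1 - I)*(z - 3*I), so z = 1/3 - I/2 is a simple zero of Q and P is analytic there; z = 1/3 - I/2 is therefore a simple pole and
  Res(f, z₀) = P(z₀)/Q'(z₀).

Q'(z) = 3*z^2 + 4*z/3 - 7*I*z - 4/3 - 7*I/6, so Q'(1/3 - I/2) = -173/36 - 31*I/6.
P(1/3 - I/2) = -17/54 + 11*I/8.

Res(f, 1/3 - I/2) = (-17/54 + 11*I/8)/(-173/36 - 31*I/6) = -21739/193575 - 21343*I/129050

Final answer: -21739/193575 - 21343*I/129050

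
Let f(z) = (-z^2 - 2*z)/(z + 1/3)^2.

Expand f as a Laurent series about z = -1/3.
Put w = z - (-1/3), i.e. z = w - 1/3. The denominator is w^2, so it suffices to rewrite the numerator in powers of w.

P(z) = -z^2 - 2*z
P(w - 1/3) = 5/9 - 4*w/3 - w^2

Dividing each term by w^2:
  f = 5/(9*w^2) - 4/(3*w) - 1

Substituting back w = z + 1/3:
  f(z) = 5/(9*(z + 1/3)^2) - 4/(3*(z + 1/3)) - 1

The series is finite because the numerator is a polynomial; the negative powers form the principal part, and the coefficient of 1/(z + 1/3) gives Res(f, -1/3) = -4/3.

Final answer: 5/(9*(z + 1/3)^2) - 4/(3*(z + 1/3)) - 1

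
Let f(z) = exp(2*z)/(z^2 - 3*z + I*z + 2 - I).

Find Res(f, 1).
Write f(z) = P(z)/Q(z) with P(z) = exp(2*z) and Q(z) = z^2 - 3*z + I*z + 2 - I.
The denominator factors as Q(z) = (z - 1)*(z - 2 + I), so z = 1 is a simple zero of Q and P is analytic there; z = 1 is therefore a simple pole and
  Res(f, z₀) = P(z₀)/Q'(z₀).

Q'(z) = 2*z - 3 + I, so Q'(1) = -1 + I.
P(1) = exp(2).

Res(f, 1) = (exp(2))/(-1 + I) = (-1/2 - I/2)*exp(2)

Final answer: (-1/2 - I/2)*exp(2)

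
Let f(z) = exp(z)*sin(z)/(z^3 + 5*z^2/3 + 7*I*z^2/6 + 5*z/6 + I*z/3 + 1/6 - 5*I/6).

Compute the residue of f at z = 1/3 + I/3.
(378/3145 - 936*I/3145)*exp(1/3 + I/3)*sin(1/3 + I/3)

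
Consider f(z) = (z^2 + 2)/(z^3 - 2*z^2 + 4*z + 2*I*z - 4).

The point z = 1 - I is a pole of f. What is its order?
Factor the denominator:
  z^3 - 2*z^2 + 4*z + 2*I*z - 4 = (z - 1 + I)^2*(z - 2*I)

The numerator P(z) = z^2 + 2 has P(1 - I) = 2 - 2*I ≠ 0, so no factor of (z - 1 + I) cancels.
Near z = 1 - I we can therefore write f(z) = g(z)/(z - 1 + I)^2 with g analytic at 1 - I and g(1 - I) ≠ 0 (g is the numerator divided by the remaining denominator factors).

Hence z = 1 - I is a pole of order 2.

Final answer: 2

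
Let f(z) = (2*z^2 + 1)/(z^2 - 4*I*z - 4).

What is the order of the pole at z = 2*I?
2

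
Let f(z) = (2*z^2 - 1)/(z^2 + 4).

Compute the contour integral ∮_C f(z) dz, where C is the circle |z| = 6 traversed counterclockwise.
By the residue theorem, ∮_C f(z) dz = 2πi · (sum of the residues of f at the poles inside |z| = 6).

The denominator factors as (z - 2*I)*(z + 2*I), so the singularities of f are simple poles at z = 2*I, z = -2*I.
  |2*I|² = 4 < 36 = 6², so this pole is inside the contour.
  |-2*I|² = 4 < 36 = 6², so this pole is inside the contour.

With P(z) = 2*z^2 - 1 and Q(z) = z^2 + 4, each pole is simple, so Res(f, z₀) = P(z₀)/Q'(z₀) with Q'(z) = 2*z.
  Res(f, 2*I) = P(2*I)/Q'(2*I) = (-9)/(4*I) = 9*I/4
  Res(f, -2*I) = P(-2*I)/Q'(-2*I) = (-9)/(-4*I) = -9*I/4

Sum of residues inside C: 0
∮_C f(z) dz = 2πi · (0) = 0

Final answer: 0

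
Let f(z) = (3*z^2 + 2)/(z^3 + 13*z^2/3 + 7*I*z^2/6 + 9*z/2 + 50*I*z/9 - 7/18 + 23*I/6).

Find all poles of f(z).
The singularities of f are the zeros of the denominator. Factoring,
  z^3 + 13*z^2/3 + 7*I*z^2/6 + 9*z/2 + 50*I*z/9 - 7/18 + 23*I/6 = (z + 1/3 + I)*(z + 1 + 2*I/3)*(z + 3 - I/2)
so the candidates are z = -1/3 - I, z = -1 - 2*I/3, z = -3 + I/2.

Check the numerator P(z) = 3*z^2 + 2 at each one:
  P(-1/3 - I) = -2/3 + 2*I ≠ 0, so z = -1/3 - I is a (simple) pole.
  P(-1 - 2*I/3) = 11/3 + 4*I ≠ 0, so z = -1 - 2*I/3 is a (simple) pole.
  P(-3 + I/2) = 113/4 - 9*I ≠ 0, so z = -3 + I/2 is a (simple) pole.

Poles of f: {-3 + I/2, -1 - 2*I/3, -1/3 - I}

Final answer: {-3 + I/2, -1 - 2*I/3, -1/3 - I}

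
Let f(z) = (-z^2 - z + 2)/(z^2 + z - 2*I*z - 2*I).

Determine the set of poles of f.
{-1, 2*I}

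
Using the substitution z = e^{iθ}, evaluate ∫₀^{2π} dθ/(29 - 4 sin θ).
Call the integral J. The integrand is 2π-periodic and we integrate over a full period, so shifting θ does not change the value (θ → θ + π/2 turns sin θ into cos θ; θ → θ + π flips the sign of the trig term). Hence
  J = ∫₀^{2π} dθ/(29 + 4 cos θ).
Put z = e^{iθ}: then cos θ = (z + 1/z)/2, dθ = dz/(iz), and z runs once counterclockwise around |z| = 1:
  J = ∮_{|z|=1} 1/(29 + 4*(z + 1/z)/2) · dz/(iz) = (2/i) ∮_{|z|=1} dz/(4*z^2 + 58*z + 4).
The roots of 4*z^2 + 58*z + 4 are z = (-29 ± sqrt(29^2 - 4^2))/4, with sqrt(825) = 5*sqrt(33); their product is 1, so only z₊ = -29/4 + 5*sqrt(33)/4 lies inside the unit circle (z₋ = -29/4 - 5*sqrt(33)/4 lies outside).
z₊ is a simple zero of q(z) = 4*z^2 + 58*z + 4, so Res(1/q, z₊) = 1/q'(z₊) with q'(z) = 8*z + 58; and q'(z₊) = 4*(z₊ - z₋) = 10*sqrt(33).
Therefore J = (2/i) · 2πi · 1/(10*sqrt(33)) = 2*pi/(5*sqrt(33)) = 2*sqrt(33)*pi/165

Final answer: 2*sqrt(33)*pi/165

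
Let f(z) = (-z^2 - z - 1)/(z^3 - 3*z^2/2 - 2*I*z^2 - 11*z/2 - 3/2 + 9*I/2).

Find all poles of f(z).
The singularities of f are the zeros of the denominator. Factoring,
  z^3 - 3*z^2/2 - 2*I*z^2 - 11*z/2 - 3/2 + 9*I/2 = (z - I)*(z + 3/2)*(z - 3 - I)
so the candidates are z = I, z = -3/2, z = 3 + I.

Check the numerator P(z) = -z^2 - z - 1 at each one:
  P(I) = -I ≠ 0, so z = I is a (simple) pole.
  P(-3/2) = -7/4 ≠ 0, so z = -3/2 is a (simple) pole.
  P(3 + I) = -12 - 7*I ≠ 0, so z = 3 + I is a (simple) pole.

Poles of f: {-3/2, I, 3 + I}

Final answer: {-3/2, I, 3 + I}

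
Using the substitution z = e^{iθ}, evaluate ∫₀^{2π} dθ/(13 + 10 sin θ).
Call the integral J. The integrand is 2π-periodic and we integrate over a full period, so shifting θ does not change the value (θ → θ + π/2 turns sin θ into cos θ). Hence
  J = ∫₀^{2π} dθ/(13 + 10 cos θ).
Put z = e^{iθ}: then cos θ = (z + 1/z)/2, dθ = dz/(iz), and z runs once counterclockwise around |z| = 1:
  J = ∮_{|z|=1} 1/(13 + 10*(z + 1/z)/2) · dz/(iz) = (2/i) ∮_{|z|=1} dz/(10*z^2 + 26*z + 10).
The roots of 10*z^2 + 26*z + 10 are z = (-13 ± sqrt(13^2 - 10^2))/10, with sqrt(69) = sqrt(69); their product is 1, so only z₊ = -13/10 + sqrt(69)/10 lies inside the unit circle (z₋ = -13/10 - sqrt(69)/10 lies outside).
z₊ is a simple zero of q(z) = 10*z^2 + 26*z + 10, so Res(1/q, z₊) = 1/q'(z₊) with q'(z) = 20*z + 26; and q'(z₊) = 10*(z₊ - z₋) = 2*sqrt(69).
Therefore J = (2/i) · 2πi · 1/(2*sqrt(69)) = 2*pi/(sqrt(69)) = 2*sqrt(69)*pi/69

Final answer: 2*sqrt(69)*pi/69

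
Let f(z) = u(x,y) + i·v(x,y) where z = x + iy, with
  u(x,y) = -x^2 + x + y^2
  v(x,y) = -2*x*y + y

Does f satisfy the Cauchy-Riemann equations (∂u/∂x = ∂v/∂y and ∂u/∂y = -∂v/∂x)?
∂u/∂x = 1 - 2*x
∂v/∂y = 1 - 2*x
∂u/∂y = 2*y
∂v/∂x = -2*y
∂u/∂x = ∂v/∂y and ∂u/∂y = -∂v/∂x hold identically; f is analytic.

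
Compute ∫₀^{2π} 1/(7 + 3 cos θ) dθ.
Let J = ∫₀^{2π} dθ/(7 + 3 cos θ).
Put z = e^{iθ}: then cos θ = (z + 1/z)/2, dθ = dz/(iz), and z runs once counterclockwise around |z| = 1:
  J = ∮_{|z|=1} 1/(7 + 3*(z + 1/z)/2) · dz/(iz) = (2/i) ∮_{|z|=1} dz/(3*z^2 + 14*z + 3).
The roots of 3*z^2 + 14*z + 3 are z = (-7 ± sqrt(7^2 - 3^2))/3, with sqrt(40) = 2*sqrt(10); their product is 1, so only z₊ = -7/3 + 2*sqrt(10)/3 lies inside the unit circle (z₋ = -7/3 - 2*sqrt(10)/3 lies outside).
z₊ is a simple zero of q(z) = 3*z^2 + 14*z + 3, so Res(1/q, z₊) = 1/q'(z₊) with q'(z) = 6*z + 14; and q'(z₊) = 3*(z₊ - z₋) = 4*sqrt(10).
Therefore J = (2/i) · 2πi · 1/(4*sqrt(10)) = 2*pi/(2*sqrt(10)) = sqrt(10)*pi/10

Final answer: sqrt(10)*pi/10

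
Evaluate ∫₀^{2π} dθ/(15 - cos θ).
sqrt(14)*pi/28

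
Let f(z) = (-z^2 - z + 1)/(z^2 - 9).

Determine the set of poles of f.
The singularities of f are the zeros of the denominator. Factoring,
  z^2 - 9 = (z - 3)*(z + 3)
so the candidates are z = 3, z = -3.

Check the numerator P(z) = -z^2 - z + 1 at each one:
  P(3) = -11 ≠ 0, so z = 3 is a (simple) pole.
  P(-3) = -5 ≠ 0, so z = -3 is a (simple) pole.

Poles of f: {-3, 3}

Final answer: {-3, 3}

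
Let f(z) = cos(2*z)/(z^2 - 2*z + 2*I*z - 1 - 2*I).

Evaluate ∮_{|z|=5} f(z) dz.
By the residue theorem, ∮_C f(z) dz = 2πi · (sum of the residues of f at the poles inside |z| = 5).

The denominator factors as (z + I)*(z - 2 + I), so the singularities of f are simple poles at z = -I, z = 2 - I.
  |-I|² = 1 < 25 = 5², so this pole is inside the contour.
  |2 - I|² = 5 < 25 = 5², so this pole is inside the contour.

With P(z) = cos(2*z) and Q(z) = z^2 - 2*z + 2*I*z - 1 - 2*I, each pole is simple, so Res(f, z₀) = P(z₀)/Q'(z₀) with Q'(z) = 2*z - 2 + 2*I.
  Res(f, -I) = P(-I)/Q'(-I) = (cosh(2))/(-2) = -cosh(2)/2
  Res(f, 2 - I) = P(2 - I)/Q'(2 - I) = (cos(4 - 2*I))/(2) = cos(4 - 2*I)/2

Sum of residues inside C: -cosh(2)/2 + cos(4 - 2*I)/2
∮_C f(z) dz = 2πi · (-cosh(2)/2 + cos(4 - 2*I)/2) = -I*pi*cosh(2) + I*pi*cos(4 - 2*I)

Final answer: -I*pi*cosh(2) + I*pi*cos(4 - 2*I)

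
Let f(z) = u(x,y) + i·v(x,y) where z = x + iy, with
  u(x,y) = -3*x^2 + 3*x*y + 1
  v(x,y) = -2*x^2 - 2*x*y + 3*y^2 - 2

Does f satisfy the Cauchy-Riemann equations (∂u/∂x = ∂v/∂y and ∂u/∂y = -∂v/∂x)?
∂u/∂x = -6*x + 3*y
∂v/∂y = -2*x + 6*y
∂u/∂y = 3*x
∂v/∂x = -4*x - 2*y
∂u/∂x ≠ ∂v/∂y and ∂u/∂y ≠ -∂v/∂x; the Cauchy-Riemann equations are not satisfied, so f is not analytic.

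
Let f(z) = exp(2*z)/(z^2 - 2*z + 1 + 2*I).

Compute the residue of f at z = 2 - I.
Write f(z) = P(z)/Q(z) with P(z) = exp(2*z) and Q(z) = z^2 - 2*z + 1 + 2*I.
The denominator factors as Q(z) = (z - 2 + I)*(z - I), so z = 2 - I is a simple zero of Q and P is analytic there; z = 2 - I is therefore a simple pole and
  Res(f, z₀) = P(z₀)/Q'(z₀).

Q'(z) = 2*z - 2, so Q'(2 - I) = 2 - 2*I.
P(2 - I) = exp(4 - 2*I).

Res(f, 2 - I) = (exp(4 - 2*I))/(2 - 2*I) = (1/4 + I/4)*exp(4 - 2*I)

Final answer: (1/4 + I/4)*exp(4 - 2*I)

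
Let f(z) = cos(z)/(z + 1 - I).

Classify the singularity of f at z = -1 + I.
Write f(z) = g(z)/(z + 1 - I) with g(z) = cos(z).
g is entire and g(-1 + I) = cos(1 - I) ≠ 0, so no factor of (z + 1 - I) cancels: the Laurent expansion of f about z = -1 + I starts at the power -1, i.e. lim_{z→z₀} (z - z₀) f(z) = cos(1 - I) is finite and nonzero.
So z = -1 + I is a pole of order 1.

Final answer: pole of order 1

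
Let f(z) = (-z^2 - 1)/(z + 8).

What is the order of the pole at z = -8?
Factor the denominator:
  z + 8 = (z + 8)

The numerator P(z) = -z^2 - 1 has P(-8) = -65 ≠ 0, so no factor of (z + 8) cancels.
Near z = -8 we can therefore write f(z) = g(z)/(z + 8) with g analytic at -8 and g(-8) ≠ 0 (g is just the numerator).

Hence z = -8 is a pole of order 1.

Final answer: 1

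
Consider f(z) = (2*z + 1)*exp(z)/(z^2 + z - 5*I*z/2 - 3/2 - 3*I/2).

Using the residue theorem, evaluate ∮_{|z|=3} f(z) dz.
By the residue theorem, ∮_C f(z) dz = 2πi · (sum of the residues of f at the poles inside |z| = 3).

The denominator factors as (z + 1 - I)*(z - 3*I/2), so the singularities of f are simple poles at z = -1 + I, z = 3*I/2.
  |-1 + I|² = 2 < 9 = 3², so this pole is inside the contour.
  |3*I/2|² = 9/4 < 9 = 3², so this pole is inside the contour.

With P(z) = (2*z + 1)*exp(z) and Q(z) = z^2 + z - 5*I*z/2 - 3/2 - 3*I/2, each pole is simple, so Res(f, z₀) = P(z₀)/Q'(z₀) with Q'(z) = 2*z + 1 - 5*I/2.
  Res(f, -1 + I) = P(-1 + I)/Q'(-1 + I) = ((-1 + 2*I)*exp(-1 + I))/(-1 - I/2) = -2*I*exp(-1 + I)
  Res(f, 3*I/2) = P(3*I/2)/Q'(3*I/2) = ((1 + 3*I)*exp(3*I/2))/(1 + I/2) = (2 + 2*I)*exp(3*I/2)

Sum of residues inside C: -2*I*exp(-1 + I) + (2 + 2*I)*exp(3*I/2)
∮_C f(z) dz = 2πi · (-2*I*exp(-1 + I) + (2 + 2*I)*exp(3*I/2)) = pi*(-4 + 4*I)*exp(3*I/2) + 4*pi*exp(-1 + I)

Final answer: pi*(-4 + 4*I)*exp(3*I/2) + 4*pi*exp(-1 + I)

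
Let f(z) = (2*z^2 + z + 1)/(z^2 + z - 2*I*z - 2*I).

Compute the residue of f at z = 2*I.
Write f(z) = P(z)/Q(z) with P(z) = 2*z^2 + z + 1 and Q(z) = z^2 + z - 2*I*z - 2*I.
The denominator factors as Q(z) = (z - 2*I)*(z + 1), so z = 2*I is a simple zero of Q and P is analytic there; z = 2*I is therefore a simple pole and
  Res(f, z₀) = P(z₀)/Q'(z₀).

Q'(z) = 2*z + 1 - 2*I, so Q'(2*I) = 1 + 2*I.
P(2*I) = -7 + 2*I.

Res(f, 2*I) = (-7 + 2*I)/(1 + 2*I) = -3/5 + 16*I/5

Final answer: -3/5 + 16*I/5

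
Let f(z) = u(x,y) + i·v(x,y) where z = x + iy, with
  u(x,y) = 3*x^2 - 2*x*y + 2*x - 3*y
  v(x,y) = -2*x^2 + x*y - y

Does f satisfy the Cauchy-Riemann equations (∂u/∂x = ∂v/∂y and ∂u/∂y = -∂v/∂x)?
∂u/∂x = 6*x - 2*y + 2
∂v/∂y = x - 1
∂u/∂y = -2*x - 3
∂v/∂x = -4*x + y
∂u/∂x ≠ ∂v/∂y and ∂u/∂y ≠ -∂v/∂x; the Cauchy-Riemann equations are not satisfied, so f is not analytic.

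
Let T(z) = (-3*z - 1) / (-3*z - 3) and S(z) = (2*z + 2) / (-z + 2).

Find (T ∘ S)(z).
(T ∘ S)(z) = T(S(z)) = ((-3)*S(z) + (-1))/((-3)*S(z) + (-3)). Multiply numerator and denominator by -z + 2:
  numerator:   (-3)*(2*z + 2) + (-1)*(-z + 2) = -5*z - 8
  denominator: (-3)*(2*z + 2) + (-3)*(-z + 2) = -3*z - 12
(T ∘ S)(z) = (-5*z - 8)/(-3*z - 12) = (5*z + 8)/(3*z + 12)

Final answer: (5*z + 8)/(3*z + 12)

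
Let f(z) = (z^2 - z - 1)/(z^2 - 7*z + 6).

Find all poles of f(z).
{1, 6}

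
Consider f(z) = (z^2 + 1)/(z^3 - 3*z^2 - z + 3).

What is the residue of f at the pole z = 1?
Write f(z) = P(z)/Q(z) with P(z) = z^2 + 1 and Q(z) = z^3 - 3*z^2 - z + 3.
The denominator factors as Q(z) = (z - 1)*(z - 3)*(z + 1), so z = 1 is a simple zero of Q and P is analytic there; z = 1 is therefore a simple pole and
  Res(f, z₀) = P(z₀)/Q'(z₀).

Q'(z) = 3*z^2 - 6*z - 1, so Q'(1) = -4.
P(1) = 2.

Res(f, 1) = (2)/(-4) = -1/2

Final answer: -1/2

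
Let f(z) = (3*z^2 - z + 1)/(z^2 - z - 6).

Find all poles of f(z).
{-2, 3}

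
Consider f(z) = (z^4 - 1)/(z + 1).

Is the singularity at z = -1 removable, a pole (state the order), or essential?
The numerator vanishes at z = -1 ((-1)^4 = 1), so it is divisible by z + 1:
  z^4 - 1 = (z + 1)*(z^3 - z^2 + z - 1)
Hence for z ≠ -1, f(z) = z^3 - z^2 + z - 1, a polynomial, and lim_{z→-1} f(z) = -4 is finite.
So the singularity is removable.

Final answer: removable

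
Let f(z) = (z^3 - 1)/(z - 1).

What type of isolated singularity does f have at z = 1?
removable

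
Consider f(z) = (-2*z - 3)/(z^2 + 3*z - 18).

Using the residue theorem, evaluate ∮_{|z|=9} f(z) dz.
By the residue theorem, ∮_C f(z) dz = 2πi · (sum of the residues of f at the poles inside |z| = 9).

The denominator factors as (z + 6)*(z - 3), so the singularities of f are simple poles at z = -6, z = 3.
  |-6|² = 36 < 81 = 9², so this pole is inside the contour.
  |3|² = 9 < 81 = 9², so this pole is inside the contour.

With P(z) = -2*z - 3 and Q(z) = z^2 + 3*z - 18, each pole is simple, so Res(f, z₀) = P(z₀)/Q'(z₀) with Q'(z) = 2*z + 3.
  Res(f, -6) = P(-6)/Q'(-6) = (9)/(-9) = -1
  Res(f, 3) = P(3)/Q'(3) = (-9)/(9) = -1

Sum of residues inside C: -2
∮_C f(z) dz = 2πi · (-2) = -4*I*pi

Final answer: -4*I*pi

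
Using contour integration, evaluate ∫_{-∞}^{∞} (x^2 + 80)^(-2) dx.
Let f(z) = (z^2 + 80)^(-2). The denominator has no real zeros and deg Q - deg P = 4 ≥ 2, so the integral of f over the upper semicircle |z| = R tends to 0 as R → ∞. Closing the contour in the upper half-plane,
  ∫_{-∞}^{∞} f(x) dx = 2πi · Σ Res(f, z_k)  over the poles with Im z_k > 0.

Zeros of the denominator: z^2 + 80 = 0 gives z = ±4*sqrt(5)*I.
Upper half-plane: z = 4*sqrt(5)*I (a pole of order 2).

Write f(z) = g(z)/(z - 4*sqrt(5)*I)^2 with g(z) = (z + 4*sqrt(5)*I)^(-2). For a double pole, Res(f, z₀) = g'(z₀):
  g'(z) = -2/(z + 4*sqrt(5)*I)^3
  Res(f, 4*sqrt(5)*I) = g'(4*sqrt(5)*I) = -sqrt(5)*I/6400

∫_{-∞}^{∞} f(x) dx = 2πi · (-sqrt(5)*I/6400) = sqrt(5)*pi/3200

Final answer: sqrt(5)*pi/3200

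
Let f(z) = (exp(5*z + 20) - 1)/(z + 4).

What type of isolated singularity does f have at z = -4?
Let u = z + 4. The exponent is 5*z + 20 = 5u, so
  f = (e^(5u) - 1)/u = ((5u) + (5u)^2/2 + (5u)^3/6 + ...)/u = 5 + (25/2)*u + (125/6)*u^2 + ...
The Laurent expansion about u = 0 has no negative powers; equivalently lim_{z→-4} f(z) = 5 exists and is finite.
So the singularity is removable.

Final answer: removable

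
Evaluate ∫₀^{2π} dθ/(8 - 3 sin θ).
Call the integral J. The integrand is 2π-periodic and we integrate over a full period, so shifting θ does not change the value (θ → θ + π/2 turns sin θ into cos θ; θ → θ + π flips the sign of the trig term). Hence
  J = ∫₀^{2π} dθ/(8 + 3 cos θ).
Put z = e^{iθ}: then cos θ = (z + 1/z)/2, dθ = dz/(iz), and z runs once counterclockwise around |z| = 1:
  J = ∮_{|z|=1} 1/(8 + 3*(z + 1/z)/2) · dz/(iz) = (2/i) ∮_{|z|=1} dz/(3*z^2 + 16*z + 3).
The roots of 3*z^2 + 16*z + 3 are z = (-8 ± sqrt(8^2 - 3^2))/3, with sqrt(55) = sqrt(55); their product is 1, so only z₊ = -8/3 + sqrt(55)/3 lies inside the unit circle (z₋ = -8/3 - sqrt(55)/3 lies outside).
z₊ is a simple zero of q(z) = 3*z^2 + 16*z + 3, so Res(1/q, z₊) = 1/q'(z₊) with q'(z) = 6*z + 16; and q'(z₊) = 3*(z₊ - z₋) = 2*sqrt(55).
Therefore J = (2/i) · 2πi · 1/(2*sqrt(55)) = 2*pi/(sqrt(55)) = 2*sqrt(55)*pi/55

Final answer: 2*sqrt(55)*pi/55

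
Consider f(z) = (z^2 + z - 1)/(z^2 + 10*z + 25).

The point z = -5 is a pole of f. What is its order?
Factor the denominator:
  z^2 + 10*z + 25 = (z + 5)^2

The numerator P(z) = z^2 + z - 1 has P(-5) = 19 ≠ 0, so no factor of (z + 5) cancels.
Near z = -5 we can therefore write f(z) = g(z)/(z + 5)^2 with g analytic at -5 and g(-5) ≠ 0 (g is just the numerator).

Hence z = -5 is a pole of order 2.

Final answer: 2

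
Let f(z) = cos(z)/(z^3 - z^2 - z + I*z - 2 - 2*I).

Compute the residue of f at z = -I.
Write f(z) = P(z)/Q(z) with P(z) = cos(z) and Q(z) = z^3 - z^2 - z + I*z - 2 - 2*I.
The denominator factors as Q(z) = (z + I)*(z - 2)*(z + 1 - I), so z = -I is a simple zero of Q and P is analytic there; z = -I is therefore a simple pole and
  Res(f, z₀) = P(z₀)/Q'(z₀).

Q'(z) = 3*z^2 - 2*z - 1 + I, so Q'(-I) = -4 + 3*I.
P(-I) = cosh(1).

Res(f, -I) = (cosh(1))/(-4 + 3*I) = (-4/25 - 3*I/25)*cosh(1)

Final answer: (-4/25 - 3*I/25)*cosh(1)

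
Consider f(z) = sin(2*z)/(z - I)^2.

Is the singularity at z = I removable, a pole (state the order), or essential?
Write f(z) = g(z)/(z - I)^2 with g(z) = sin(2*z).
g is entire and g(I) = I*sinh(2) ≠ 0, so no factor of (z - I) cancels: the Laurent expansion of f about z = I starts at the power -2, i.e. lim_{z→z₀} (z - z₀)^2 f(z) = I*sinh(2) is finite and nonzero.
So z = I is a pole of order 2.

Final answer: pole of order 2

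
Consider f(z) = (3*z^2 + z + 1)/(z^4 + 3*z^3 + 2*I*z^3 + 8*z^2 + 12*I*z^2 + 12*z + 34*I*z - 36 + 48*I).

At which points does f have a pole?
The singularities of f are the zeros of the denominator. Factoring,
  z^4 + 3*z^3 + 2*I*z^3 + 8*z^2 + 12*I*z^2 + 12*z + 34*I*z - 36 + 48*I = (z - 1 + 3*I)*(z + 3)*(z + 2*I)*(z + 1 - 3*I)
so the candidates are z = 1 - 3*I, z = -3, z = -2*I, z = -1 + 3*I.

Check the numerator P(z) = 3*z^2 + z + 1 at each one:
  P(1 - 3*I) = -22 - 21*I ≠ 0, so z = 1 - 3*I is a (simple) pole.
  P(-3) = 25 ≠ 0, so z = -3 is a (simple) pole.
  P(-2*I) = -11 - 2*I ≠ 0, so z = -2*I is a (simple) pole.
  P(-1 + 3*I) = -24 - 15*I ≠ 0, so z = -1 + 3*I is a (simple) pole.

Poles of f: {-3, -1 + 3*I, -2*I, 1 - 3*I}

Final answer: {-3, -1 + 3*I, -2*I, 1 - 3*I}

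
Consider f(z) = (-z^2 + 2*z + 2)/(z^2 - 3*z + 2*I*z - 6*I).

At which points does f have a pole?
{-2*I, 3}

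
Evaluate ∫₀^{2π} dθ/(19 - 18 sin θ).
2*sqrt(37)*pi/37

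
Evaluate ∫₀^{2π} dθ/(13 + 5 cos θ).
Let J = ∫₀^{2π} dθ/(13 + 5 cos θ).
Put z = e^{iθ}: then cos θ = (z + 1/z)/2, dθ = dz/(iz), and z runs once counterclockwise around |z| = 1:
  J = ∮_{|z|=1} 1/(13 + 5*(z + 1/z)/2) · dz/(iz) = (2/i) ∮_{|z|=1} dz/(5*z^2 + 26*z + 5).
The roots of 5*z^2 + 26*z + 5 are z = (-13 ± sqrt(13^2 - 5^2))/5, with sqrt(144) = 12; their product is 1, so only z₊ = -1/5 lies inside the unit circle (z₋ = -5 lies outside).
z₊ is a simple zero of q(z) = 5*z^2 + 26*z + 5, so Res(1/q, z₊) = 1/q'(z₊) with q'(z) = 10*z + 26; and q'(z₊) = 5*(z₊ - z₋) = 24.
Therefore J = (2/i) · 2πi · 1/(24) = 2*pi/(12) = pi/6

Final answer: pi/6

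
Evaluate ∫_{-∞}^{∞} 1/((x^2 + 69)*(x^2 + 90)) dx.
Let f(z) = 1/((z^2 + 69)*(z^2 + 90)). The denominator has no real zeros and deg Q - deg P = 4 ≥ 2, so the integral of f over the upper semicircle |z| = R tends to 0 as R → ∞. Closing the contour in the upper half-plane,
  ∫_{-∞}^{∞} f(x) dx = 2πi · Σ Res(f, z_k)  over the poles with Im z_k > 0.

Zeros of the denominator: z^2 + 90 = 0 gives z = ±3*sqrt(10)*I; z^2 + 69 = 0 gives z = ±sqrt(69)*I.
Upper half-plane: z = 3*sqrt(10)*I, z = sqrt(69)*I (simple).

Each pole is a simple zero of Q(z) = z^4 + 159*z^2 + 6210, so Res(f, z₀) = P(z₀)/Q'(z₀) with P(z) = 1, Q'(z) = 4*z^3 + 318*z:
  Res(f, 3*sqrt(10)*I) = (1)/(-126*sqrt(10)*I) = sqrt(10)*I/1260
  Res(f, sqrt(69)*I) = (1)/(42*sqrt(69)*I) = -sqrt(69)*I/2898

Sum of residues: I*(-sqrt(69)/2898 + sqrt(10)/1260)
∫_{-∞}^{∞} f(x) dx = 2πi · (I*(-sqrt(69)/2898 + sqrt(10)/1260)) = pi*(-23*sqrt(10) + 10*sqrt(69))/14490

Final answer: pi*(-23*sqrt(10) + 10*sqrt(69))/14490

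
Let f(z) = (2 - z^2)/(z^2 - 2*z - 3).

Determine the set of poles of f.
{-1, 3}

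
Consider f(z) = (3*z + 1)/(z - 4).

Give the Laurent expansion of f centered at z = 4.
Put w = z - (4), i.e. z = w + 4. The denominator is w, so it suffices to rewrite the numerator in powers of w.

P(z) = 3*z + 1
P(w + 4) = 13 + 3*w

Dividing each term by w:
  f = 13/w + 3

Substituting back w = z - 4:
  f(z) = 13/(z - 4) + 3

The series is finite because the numerator is a polynomial; the negative powers form the principal part, and the coefficient of 1/(z - 4) gives Res(f, 4) = 13.

Final answer: 13/(z - 4) + 3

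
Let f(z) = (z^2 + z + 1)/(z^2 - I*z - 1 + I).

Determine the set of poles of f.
{-1 + I, 1}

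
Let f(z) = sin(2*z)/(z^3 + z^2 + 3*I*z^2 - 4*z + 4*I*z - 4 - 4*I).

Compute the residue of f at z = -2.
Write f(z) = P(z)/Q(z) with P(z) = sin(2*z) and Q(z) = z^3 + z^2 + 3*I*z^2 - 4*z + 4*I*z - 4 - 4*I.
The denominator factors as Q(z) = (z - 1 + I)*(z + 2*I)*(z + 2), so z = -2 is a simple zero of Q and P is analytic there; z = -2 is therefore a simple pole and
  Res(f, z₀) = P(z₀)/Q'(z₀).

Q'(z) = 3*z^2 + 2*z + 6*I*z - 4 + 4*I, so Q'(-2) = 4 - 8*I.
P(-2) = -sin(4).

Res(f, -2) = (-sin(4))/(4 - 8*I) = (-1/20 - I/10)*sin(4)

Final answer: (-1/20 - I/10)*sin(4)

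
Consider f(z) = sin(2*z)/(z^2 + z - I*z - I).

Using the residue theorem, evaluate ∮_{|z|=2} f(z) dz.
By the residue theorem, ∮_C f(z) dz = 2πi · (sum of the residues of f at the poles inside |z| = 2).

The denominator factors as (z - I)*(z + 1), so the singularities of f are simple poles at z = I, z = -1.
  |I|² = 1 < 4 = 2², so this pole is inside the contour.
  |-1|² = 1 < 4 = 2², so this pole is inside the contour.

With P(z) = sin(2*z) and Q(z) = z^2 + z - I*z - I, each pole is simple, so Res(f, z₀) = P(z₀)/Q'(z₀) with Q'(z) = 2*z + 1 - I.
  Res(f, I) = P(I)/Q'(I) = (I*sinh(2))/(1 + I) = (1/2 + I/2)*sinh(2)
  Res(f, -1) = P(-1)/Q'(-1) = (-sin(2))/(-1 - I) = (1/2 - I/2)*sin(2)

Sum of residues inside C: (1/2 - I/2)*sin(2) + (1/2 + I/2)*sinh(2)
∮_C f(z) dz = 2πi · ((1/2 - I/2)*sin(2) + (1/2 + I/2)*sinh(2)) = pi*(1 + I)*sin(2) + pi*(-1 + I)*sinh(2)

Final answer: pi*(1 + I)*sin(2) + pi*(-1 + I)*sinh(2)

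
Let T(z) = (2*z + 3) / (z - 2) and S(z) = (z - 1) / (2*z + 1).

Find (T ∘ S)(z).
(-8*z - 1)/(3*z + 3)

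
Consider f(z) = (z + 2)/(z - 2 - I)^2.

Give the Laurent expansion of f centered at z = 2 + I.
(4 + I)/(z - 2 - I)^2 + 1/(z - 2 - I)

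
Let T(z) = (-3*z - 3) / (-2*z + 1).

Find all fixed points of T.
{1 - sqrt(10)/2, 1 + sqrt(10)/2}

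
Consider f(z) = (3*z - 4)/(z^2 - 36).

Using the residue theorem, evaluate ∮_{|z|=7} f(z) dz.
By the residue theorem, ∮_C f(z) dz = 2πi · (sum of the residues of f at the poles inside |z| = 7).

The denominator factors as (z + 6)*(z - 6), so the singularities of f are simple poles at z = -6, z = 6.
  |-6|² = 36 < 49 = 7², so this pole is inside the contour.
  |6|² = 36 < 49 = 7², so this pole is inside the contour.

With P(z) = 3*z - 4 and Q(z) = z^2 - 36, each pole is simple, so Res(f, z₀) = P(z₀)/Q'(z₀) with Q'(z) = 2*z.
  Res(f, -6) = P(-6)/Q'(-6) = (-22)/(-12) = 11/6
  Res(f, 6) = P(6)/Q'(6) = (14)/(12) = 7/6

Sum of residues inside C: 3
∮_C f(z) dz = 2πi · (3) = 6*I*pi

Final answer: 6*I*pi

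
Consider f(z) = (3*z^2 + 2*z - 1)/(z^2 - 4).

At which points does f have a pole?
The singularities of f are the zeros of the denominator. Factoring,
  z^2 - 4 = (z + 2)*(z - 2)
so the candidates are z = -2, z = 2.

Check the numerator P(z) = 3*z^2 + 2*z - 1 at each one:
  P(-2) = 7 ≠ 0, so z = -2 is a (simple) pole.
  P(2) = 15 ≠ 0, so z = 2 is a (simple) pole.

Poles of f: {-2, 2}

Final answer: {-2, 2}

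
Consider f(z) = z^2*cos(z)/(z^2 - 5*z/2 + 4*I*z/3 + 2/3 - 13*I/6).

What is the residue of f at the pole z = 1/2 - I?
Write f(z) = P(z)/Q(z) with P(z) = z^2*cos(z) and Q(z) = z^2 - 5*z/2 + 4*I*z/3 + 2/3 - 13*I/6.
The denominator factors as Q(z) = (z - 1/2 + I)*(z - 2 + I/3), so z = 1/2 - I is a simple zero of Q and P is analytic there; z = 1/2 - I is therefore a simple pole and
  Res(f, z₀) = P(z₀)/Q'(z₀).

Q'(z) = 2*z - 5/2 + 4*I/3, so Q'(1/2 - I) = -3/2 - 2*I/3.
P(1/2 - I) = (-3/4 - I)*cos(1/2 - I).

Res(f, 1/2 - I) = ((-3/4 - I)*cos(1/2 - I))/(-3/2 - 2*I/3) = (129/194 + 36*I/97)*cos(1/2 - I)

Final answer: (129/194 + 36*I/97)*cos(1/2 - I)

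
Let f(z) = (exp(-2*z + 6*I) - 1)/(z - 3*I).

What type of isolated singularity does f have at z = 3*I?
Let u = z - 3*I. The exponent is -2*z + 6*I = -2u, so
  f = (e^(-2u) - 1)/u = ((-2u) + (-2u)^2/2 + (-2u)^3/6 + ...)/u = -2 + (2)*u + (-4/3)*u^2 + ...
The Laurent expansion about u = 0 has no negative powers; equivalently lim_{z→3*I} f(z) = -2 exists and is finite.
So the singularity is removable.

Final answer: removable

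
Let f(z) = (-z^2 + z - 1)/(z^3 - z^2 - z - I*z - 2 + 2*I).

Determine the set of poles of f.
The singularities of f are the zeros of the denominator. Factoring,
  z^3 - z^2 - z - I*z - 2 + 2*I = (z - I)*(z + 1 + I)*(z - 2)
so the candidates are z = I, z = -1 - I, z = 2.

Check the numerator P(z) = -z^2 + z - 1 at each one:
  P(I) = I ≠ 0, so z = I is a (simple) pole.
  P(-1 - I) = -2 - 3*I ≠ 0, so z = -1 - I is a (simple) pole.
  P(2) = -3 ≠ 0, so z = 2 is a (simple) pole.

Poles of f: {-1 - I, I, 2}

Final answer: {-1 - I, I, 2}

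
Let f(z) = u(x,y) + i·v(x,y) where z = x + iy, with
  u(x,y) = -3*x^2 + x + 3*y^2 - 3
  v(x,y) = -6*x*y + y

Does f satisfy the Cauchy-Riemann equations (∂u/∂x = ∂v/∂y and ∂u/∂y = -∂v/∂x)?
∂u/∂x = 1 - 6*x
∂v/∂y = 1 - 6*x
∂u/∂y = 6*y
∂v/∂x = -6*y
∂u/∂x = ∂v/∂y and ∂u/∂y = -∂v/∂x hold identically; f is analytic.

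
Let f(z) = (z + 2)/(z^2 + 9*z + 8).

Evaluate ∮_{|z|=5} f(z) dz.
2*I*pi/7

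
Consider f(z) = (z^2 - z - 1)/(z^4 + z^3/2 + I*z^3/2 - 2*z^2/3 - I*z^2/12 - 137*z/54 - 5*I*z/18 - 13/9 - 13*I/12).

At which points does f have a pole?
The singularities of f are the zeros of the denominator. Factoring,
  z^4 + z^3/2 + I*z^3/2 - 2*z^2/3 - I*z^2/12 - 137*z/54 - 5*I*z/18 - 13/9 - 13*I/12 = (z + 2/3 + I)*(z + 2/3 + I/2)*(z + 2/3 - I)*(z - 3/2)
so the candidates are z = -2/3 - I, z = -2/3 - I/2, z = -2/3 + I, z = 3/2.

Check the numerator P(z) = z^2 - z - 1 at each one:
  P(-2/3 - I) = -8/9 + 7*I/3 ≠ 0, so z = -2/3 - I is a (simple) pole.
  P(-2/3 - I/2) = -5/36 + 7*I/6 ≠ 0, so z = -2/3 - I/2 is a (simple) pole.
  P(-2/3 + I) = -8/9 - 7*I/3 ≠ 0, so z = -2/3 + I is a (simple) pole.
  P(3/2) = -1/4 ≠ 0, so z = 3/2 is a (simple) pole.

Poles of f: {-2/3 - I, -2/3 - I/2, -2/3 + I, 3/2}

Final answer: {-2/3 - I, -2/3 - I/2, -2/3 + I, 3/2}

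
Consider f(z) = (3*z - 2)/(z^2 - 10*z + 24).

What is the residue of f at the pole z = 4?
-5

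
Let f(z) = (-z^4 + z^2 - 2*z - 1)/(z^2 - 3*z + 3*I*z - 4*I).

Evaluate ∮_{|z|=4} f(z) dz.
By the residue theorem, ∮_C f(z) dz = 2πi · (sum of the residues of f at the poles inside |z| = 4).

The denominator factors as (z - 2 + 2*I)*(z - 1 + I), so the singularities of f are simple poles at z = 2 - 2*I, z = 1 - I.
  |2 - 2*I|² = 8 < 16 = 4², so this pole is inside the contour.
  |1 - I|² = 2 < 16 = 4², so this pole is inside the contour.

With P(z) = -z^4 + z^2 - 2*z - 1 and Q(z) = z^2 - 3*z + 3*I*z - 4*I, each pole is simple, so Res(f, z₀) = P(z₀)/Q'(z₀) with Q'(z) = 2*z - 3 + 3*I.
  Res(f, 2 - 2*I) = P(2 - 2*I)/Q'(2 - 2*I) = (59 - 4*I)/(1 - I) = 63/2 + 55*I/2
  Res(f, 1 - I) = P(1 - I)/Q'(1 - I) = (1)/(-1 + I) = -1/2 - I/2

Sum of residues inside C: 31 + 27*I
∮_C f(z) dz = 2πi · (31 + 27*I) = pi*(-54 + 62*I)

Final answer: pi*(-54 + 62*I)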